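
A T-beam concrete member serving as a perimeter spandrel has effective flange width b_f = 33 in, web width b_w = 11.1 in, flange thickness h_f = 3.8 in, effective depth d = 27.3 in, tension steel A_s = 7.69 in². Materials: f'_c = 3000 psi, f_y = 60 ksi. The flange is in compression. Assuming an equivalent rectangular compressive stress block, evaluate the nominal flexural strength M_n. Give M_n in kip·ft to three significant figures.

M_n ≈ 925 kip·ft

Tension: T = A_s f_y = 7.69 × 60 = 461.4 kips.
Try a within the flange: a = T/(0.85 f'_c b_f) = 461.4/(0.85 × 3 × 33) = 5.483 in.
a = 5.483 > h_f = 3.8 in: the block extends into the web. Split into flange-overhang and web parts.
C_f = 0.85 f'_c (b_f − b_w) h_f = 0.85 × 3 × (33 − 11.1) × 3.8 = 212.2 kips.
Remaining web compression depth: a_w = (T − C_f)/(0.85 f'_c b_w) = (461.4 − 212.2)/(0.85 × 3 × 11.1) = 8.804 in.
M_n = C_f(d − h_f/2) + (T − C_f)(d − a_w/2) = 212.2 × (27.3 − 1.9) + 249.2 × (27.3 − 4.402) = 5389.9 + 5706.2 = 11096.1 kip·in.
M_n = 11096.1/12 = 924.68 kip·ft.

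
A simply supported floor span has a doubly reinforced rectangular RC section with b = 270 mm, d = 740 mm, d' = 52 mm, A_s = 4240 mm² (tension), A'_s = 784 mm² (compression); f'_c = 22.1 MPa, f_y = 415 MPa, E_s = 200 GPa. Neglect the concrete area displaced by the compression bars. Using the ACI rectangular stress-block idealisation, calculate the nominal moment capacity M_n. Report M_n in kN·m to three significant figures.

M_n ≈ 1080 kN·m

Assume both tension and compression steel yield.
Net tension couple steel: A_s − A'_s = 3456 mm².
a = (A_s − A'_s) f_y / (0.85 f'_c b) = 1434240/(0.85 × 22.1 × 270) = 282.78 mm.
c = a/β₁ = 282.78/0.85 = 332.68 mm; ε'_s = 0.003(c − d')/c = 0.0025 ≥ f_y/E_s = 0.0021, so compression steel does yield.
M_n = (A_s − A'_s) f_y (d − a/2) + A'_s f_y (d − d') = [1434240 × (740 − 141.39) + 325360 × (740 − 52)] × 10⁻⁶ = 858.55 + 223.85 = 1082.40 kN·m.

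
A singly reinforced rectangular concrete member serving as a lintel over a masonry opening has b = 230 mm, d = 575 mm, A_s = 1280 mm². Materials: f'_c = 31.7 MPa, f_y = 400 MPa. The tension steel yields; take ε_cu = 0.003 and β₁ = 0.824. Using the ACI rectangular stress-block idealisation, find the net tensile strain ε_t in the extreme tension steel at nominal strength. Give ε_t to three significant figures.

a = A_s f_y/(0.85 f'_c b) = 82.62 mm.
β₁ = 0.824, so c = a/β₁ = 82.62/0.824 = 100.27 mm.
From the linear strain diagram with ε_cu = 0.003: ε_t = 0.003 (d − c)/c = 0.003 × (575 − 100.27)/100.27 = 0.0142.
Since ε_t ≥ 0.005, the section is tension-controlled.

ε_t ≈ 0.0142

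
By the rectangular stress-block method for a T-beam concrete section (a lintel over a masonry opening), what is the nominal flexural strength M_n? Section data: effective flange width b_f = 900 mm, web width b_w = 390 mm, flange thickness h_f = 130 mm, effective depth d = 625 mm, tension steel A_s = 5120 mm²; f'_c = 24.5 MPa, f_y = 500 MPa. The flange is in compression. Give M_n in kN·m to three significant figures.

Tension: T = A_s f_y = 5120 × 500 = 2560000 N.
Try a within the flange: a = T/(0.85 f'_c b_f) = 2560000/(0.85 × 24.5 × 900) = 136.59 mm.
a = 136.59 > h_f = 130 mm: the block extends into the web. Split into flange-overhang and web parts.
C_f = 0.85 f'_c (b_f − b_w) h_f = 0.85 × 24.5 × (900 − 390) × 130 = 1380698 N.
Remaining web compression depth: a_w = (T − C_f)/(0.85 f'_c b_w) = (2560000 − 1380698)/(0.85 × 24.5 × 390) = 145.20 mm.
M_n = C_f(d − h_f/2) + (T − C_f)(d − a_w/2) = 1380698 × (625 − 65) + 1179302 × (625 − 72.6) = 773.19 + 651.45 = 1424.64 × 10⁶ N·mm.
M_n = 1424.64 kN·m.

M_n ≈ 1420 kN·m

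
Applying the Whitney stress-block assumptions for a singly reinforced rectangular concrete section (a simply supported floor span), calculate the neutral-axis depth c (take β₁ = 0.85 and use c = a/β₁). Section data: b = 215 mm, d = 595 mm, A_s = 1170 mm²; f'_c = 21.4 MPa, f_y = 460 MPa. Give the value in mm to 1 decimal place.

c ≈ 161.9 mm

T = A_s f_y = 1170 × 460 = 538200 N = 538.2 kN.
Setting C = 0.85 f'_c a b equal to T: a = 538200/(0.85 × 21.4 × 215) = 137.617 mm.
With β₁ = 0.85, c = a/β₁ = 137.617/0.85 = 161.9 mm.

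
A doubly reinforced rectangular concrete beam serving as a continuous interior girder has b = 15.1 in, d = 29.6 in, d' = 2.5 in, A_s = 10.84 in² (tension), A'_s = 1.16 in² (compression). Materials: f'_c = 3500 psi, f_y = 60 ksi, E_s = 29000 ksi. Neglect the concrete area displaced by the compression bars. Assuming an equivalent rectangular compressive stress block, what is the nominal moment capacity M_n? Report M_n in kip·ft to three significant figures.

M_n ≈ 1280 kip·ft

Assume both steels yield.
a = (A_s − A'_s) f_y/(0.85 f'_c b) = (10.84 − 1.16) × 60/(0.85 × 3.5 × 15.1) = 12.929 in.
c = a/β₁ = 12.929/0.85 = 15.211 in; ε'_s = 0.003(c − d')/c = 0.0025 ≥ ε_y = 0.0021, so the compression steel yields.
M_n = (A_s − A'_s) f_y (d − a/2) + A'_s f_y (d − d') = 580.8 × (29.6 − 6.4645) + 69.6 × (29.6 − 2.5) = 13437.1 + 1886.2 = 15323.3 kip·in = 15323.3/12 = 1276.94 kip·ft.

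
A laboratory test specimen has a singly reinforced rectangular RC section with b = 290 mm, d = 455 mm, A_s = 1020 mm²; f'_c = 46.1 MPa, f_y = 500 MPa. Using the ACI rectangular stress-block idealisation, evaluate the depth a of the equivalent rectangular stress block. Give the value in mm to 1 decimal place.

a ≈ 44.9 mm

T = A_s f_y = 1020 × 500 = 510000 N = 510 kN.
Setting C = 0.85 f'_c a b equal to T: a = 510000/(0.85 × 46.1 × 290) = 44.9 mm.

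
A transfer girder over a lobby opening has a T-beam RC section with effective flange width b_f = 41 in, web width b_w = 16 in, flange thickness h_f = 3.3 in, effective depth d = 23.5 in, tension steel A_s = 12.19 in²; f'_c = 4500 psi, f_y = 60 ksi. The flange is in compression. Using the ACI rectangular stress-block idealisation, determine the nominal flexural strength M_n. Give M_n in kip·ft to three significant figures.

M_n ≈ 1270 kip·ft

Tension: T = A_s f_y = 12.19 × 60 = 731.4 kips.
Try a within the flange: a = T/(0.85 f'_c b_f) = 731.4/(0.85 × 4.5 × 41) = 4.664 in.
a = 4.664 > h_f = 3.3 in: the block extends into the web. Split into flange-overhang and web parts.
C_f = 0.85 f'_c (b_f − b_w) h_f = 0.85 × 4.5 × (41 − 16) × 3.3 = 315.6 kips.
Remaining web compression depth: a_w = (T − C_f)/(0.85 f'_c b_w) = (731.4 − 315.6)/(0.85 × 4.5 × 16) = 6.794 in.
M_n = C_f(d − h_f/2) + (T − C_f)(d − a_w/2) = 315.6 × (23.5 − 1.65) + 415.8 × (23.5 − 3.397) = 6895.9 + 8358.8 = 15254.7 kip·in.
M_n = 15254.7/12 = 1271.23 kip·ft.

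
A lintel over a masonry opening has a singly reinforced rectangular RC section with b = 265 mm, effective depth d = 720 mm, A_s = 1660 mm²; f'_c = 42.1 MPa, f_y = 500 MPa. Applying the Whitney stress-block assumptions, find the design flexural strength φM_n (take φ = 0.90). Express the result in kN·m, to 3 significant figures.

φM_n ≈ 505 kN·m

T = A_s f_y = 1660 × 500 = 830000 N = 830 kN.
From C = T: a = T/(0.85 f'_c b) = 830000/(0.85 × 42.1 × 265) = 87.52 mm.
M_n = T(d − a/2) = 830 kN × (720 − 43.76) mm = 561.28 kN·m.
φM_n = 0.90 × 561.28 = 505.15 kN·m.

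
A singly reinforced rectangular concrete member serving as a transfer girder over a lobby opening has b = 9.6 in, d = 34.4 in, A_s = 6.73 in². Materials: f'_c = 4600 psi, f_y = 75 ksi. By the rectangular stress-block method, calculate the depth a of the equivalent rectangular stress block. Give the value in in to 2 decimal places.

a ≈ 13.45 in

T = A_s f_y = 6.73 × 75 = 504.75 kips.
a = T/(0.85 f'_c b) = 504.75/(0.85 × 4.6 × 9.6) = 13.45 in.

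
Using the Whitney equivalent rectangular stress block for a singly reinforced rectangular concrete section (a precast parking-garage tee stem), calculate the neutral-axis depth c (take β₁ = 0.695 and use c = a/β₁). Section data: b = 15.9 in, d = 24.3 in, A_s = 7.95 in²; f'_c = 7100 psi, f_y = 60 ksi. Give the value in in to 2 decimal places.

T = A_s f_y = 7.95 × 60 = 477 kips.
a = T/(0.85 f'_c b) = 477/(0.85 × 7.1 × 15.9) = 4.9710 in.
With β₁ = 0.695, c = a/β₁ = 4.9710/0.695 = 7.15 in.

c ≈ 7.15 in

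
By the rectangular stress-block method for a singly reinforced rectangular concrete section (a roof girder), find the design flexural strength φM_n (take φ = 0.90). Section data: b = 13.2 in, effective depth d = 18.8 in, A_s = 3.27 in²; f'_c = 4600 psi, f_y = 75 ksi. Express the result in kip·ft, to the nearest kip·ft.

φM_n ≈ 302 kip·ft

T = A_s f_y = 3.27 × 75 = 245.25 kips.
a = T/(0.85 f'_c b) = 245.25/(0.85 × 4.6 × 13.2) = 4.752 in.
M_n = T(d − a/2) = 245.25 × (18.8 − 2.376) = 4028.0 kip·in = 4028.0/12 = 335.67 kip·ft.
φM_n = 0.90 × 335.67 = 302.10 kip·ft.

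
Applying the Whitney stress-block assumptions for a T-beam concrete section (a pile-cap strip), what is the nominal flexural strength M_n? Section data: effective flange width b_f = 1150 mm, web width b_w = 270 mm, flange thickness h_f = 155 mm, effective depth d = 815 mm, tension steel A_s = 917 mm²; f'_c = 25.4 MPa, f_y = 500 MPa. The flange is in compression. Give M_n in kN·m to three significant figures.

M_n ≈ 369 kN·m

Tension: T = A_s f_y = 917 × 500 = 458500 N.
Try a within the flange: a = T/(0.85 f'_c b_f) = 458500/(0.85 × 25.4 × 1150) = 18.47 mm.
Since a = 18.47 ≤ h_f = 155 mm, the stress block lies entirely in the flange; analyse as a rectangular beam of width b_f.
M_n = T(d − a/2) = 458500 × (815 − 9.235) = 369.44 × 10⁶ N·mm.
M_n = 369.44 kN·m.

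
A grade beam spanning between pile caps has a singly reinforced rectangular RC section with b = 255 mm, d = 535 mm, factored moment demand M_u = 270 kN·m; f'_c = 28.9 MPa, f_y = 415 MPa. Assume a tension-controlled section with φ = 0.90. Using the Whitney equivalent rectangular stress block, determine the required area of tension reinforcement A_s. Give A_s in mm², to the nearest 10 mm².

M_n = M_u/φ = 270/0.90 = 300 kN·m.
With M_n = 0.85 f'_c a b (d − a/2), solve the quadratic for a:
a = d − √(d² − 2M_n/(0.85 f'_c b)) = 535 − √(535² − 2 × 300×10⁶/(0.85 × 28.9 × 255)) = 98.60 mm.
A_s = 0.85 f'_c a b / f_y = 0.85 × 28.9 × 98.60 × 255 / 415 = 1488.3 mm².

A_s ≈ 1490 mm²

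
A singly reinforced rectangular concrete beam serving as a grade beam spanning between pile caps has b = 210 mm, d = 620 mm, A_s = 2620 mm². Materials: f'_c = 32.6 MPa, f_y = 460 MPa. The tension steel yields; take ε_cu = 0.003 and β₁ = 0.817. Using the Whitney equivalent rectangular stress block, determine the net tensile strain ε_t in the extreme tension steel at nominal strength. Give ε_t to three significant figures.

a = A_s f_y/(0.85 f'_c b) = 207.11 mm.
β₁ = 0.817, so c = a/β₁ = 207.11/0.817 = 253.50 mm.
From the linear strain diagram with ε_cu = 0.003: ε_t = 0.003 (d − c)/c = 0.003 × (620 − 253.50)/253.50 = 0.00434.
ε_t is between 0.004 and 0.005 — transition zone.

ε_t ≈ 0.00434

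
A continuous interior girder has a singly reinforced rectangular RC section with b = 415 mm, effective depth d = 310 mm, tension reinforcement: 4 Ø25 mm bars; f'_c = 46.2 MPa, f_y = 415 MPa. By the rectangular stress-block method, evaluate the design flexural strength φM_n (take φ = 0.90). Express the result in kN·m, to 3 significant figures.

φM_n ≈ 209 kN·m

A_s = 4 × 491 = 1964 mm².
T = A_s f_y = 1964 × 415 = 815060 N = 815.06 kN.
From C = T: a = T/(0.85 f'_c b) = 815060/(0.85 × 46.2 × 415) = 50.01 mm.
M_n = T(d − a/2) = 815.06 kN × (310 − 25.005) mm = 232.29 kN·m.
φM_n = 0.90 × 232.29 = 209.06 kN·m.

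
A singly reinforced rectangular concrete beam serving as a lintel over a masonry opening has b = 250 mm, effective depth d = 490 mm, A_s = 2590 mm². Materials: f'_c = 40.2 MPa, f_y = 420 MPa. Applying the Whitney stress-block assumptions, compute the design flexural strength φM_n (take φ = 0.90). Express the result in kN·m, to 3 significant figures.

T = A_s f_y = 2590 × 420 = 1087800 N = 1087.8 kN.
From C = T: a = T/(0.85 f'_c b) = 1087800/(0.85 × 40.2 × 250) = 127.34 mm.
M_n = T(d − a/2) = 1087.8 kN × (490 − 63.67) mm = 463.76 kN·m.
φM_n = 0.90 × 463.76 = 417.38 kN·m.

φM_n ≈ 417 kN·m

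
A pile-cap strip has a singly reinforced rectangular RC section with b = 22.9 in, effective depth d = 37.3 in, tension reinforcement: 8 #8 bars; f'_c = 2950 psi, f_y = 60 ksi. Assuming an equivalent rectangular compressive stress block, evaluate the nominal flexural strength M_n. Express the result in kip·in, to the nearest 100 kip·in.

A_s = 8 × 0.79 = 6.32 in².
T = A_s f_y = 6.32 × 60 = 379.2 kips.
a = T/(0.85 f'_c b) = 379.2/(0.85 × 2.95 × 22.9) = 6.604 in.
M_n = T(d − a/2) = 379.2 × (37.3 − 3.302) = 12892.0 kip·in.

M_n ≈ 12900 kip·in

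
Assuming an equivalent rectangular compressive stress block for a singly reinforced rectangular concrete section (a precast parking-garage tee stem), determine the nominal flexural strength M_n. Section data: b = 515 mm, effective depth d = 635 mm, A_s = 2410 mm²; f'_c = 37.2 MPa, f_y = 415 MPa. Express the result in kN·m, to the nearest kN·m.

M_n ≈ 604 kN·m

T = A_s f_y = 2410 × 415 = 1000150 N = 1000.15 kN.
From C = T: a = T/(0.85 f'_c b) = 1000150/(0.85 × 37.2 × 515) = 61.42 mm.
M_n = T(d − a/2) = 1000.15 kN × (635 − 30.71) mm = 604.38 kN·m.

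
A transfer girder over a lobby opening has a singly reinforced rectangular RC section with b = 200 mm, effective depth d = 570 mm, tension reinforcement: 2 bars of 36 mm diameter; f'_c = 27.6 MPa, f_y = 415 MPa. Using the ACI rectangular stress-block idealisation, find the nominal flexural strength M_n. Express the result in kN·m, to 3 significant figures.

M_n ≈ 406 kN·m

A_s = 2 × 1018 = 2036 mm².
T = A_s f_y = 2036 × 415 = 844940 N = 844.94 kN.
From C = T: a = T/(0.85 f'_c b) = 844940/(0.85 × 27.6 × 200) = 180.08 mm.
M_n = T(d − a/2) = 844.94 kN × (570 − 90.04) mm = 405.54 kN·m.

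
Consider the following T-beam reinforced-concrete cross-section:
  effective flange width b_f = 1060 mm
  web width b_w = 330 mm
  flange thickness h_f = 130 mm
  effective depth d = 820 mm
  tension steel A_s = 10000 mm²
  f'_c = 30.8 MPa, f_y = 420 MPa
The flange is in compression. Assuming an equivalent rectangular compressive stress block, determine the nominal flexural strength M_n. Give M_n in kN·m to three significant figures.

Tension: T = A_s f_y = 10000 × 420 = 4200000 N.
Try a within the flange: a = T/(0.85 f'_c b_f) = 4200000/(0.85 × 30.8 × 1060) = 151.35 mm.
a = 151.35 > h_f = 130 mm: the block extends into the web. Split into flange-overhang and web parts.
C_f = 0.85 f'_c (b_f − b_w) h_f = 0.85 × 30.8 × (1060 − 330) × 130 = 2484482 N.
Remaining web compression depth: a_w = (T − C_f)/(0.85 f'_c b_w) = (4200000 − 2484482)/(0.85 × 30.8 × 330) = 198.57 mm.
M_n = C_f(d − h_f/2) + (T − C_f)(d − a_w/2) = 2484482 × (820 − 65) + 1715518 × (820 − 99.285) = 1875.78 + 1236.40 = 3112.18 × 10⁶ N·mm.
M_n = 3112.18 kN·m.

M_n ≈ 3110 kN·m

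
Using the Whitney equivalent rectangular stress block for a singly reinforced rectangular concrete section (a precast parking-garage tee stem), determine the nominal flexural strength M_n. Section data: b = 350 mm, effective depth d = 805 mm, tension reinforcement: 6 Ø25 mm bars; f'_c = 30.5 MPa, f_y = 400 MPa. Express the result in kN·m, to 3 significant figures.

M_n ≈ 872 kN·m

A_s = 6 × 491 = 2946 mm².
T = A_s f_y = 2946 × 400 = 1178400 N = 1178.4 kN.
From C = T: a = T/(0.85 f'_c b) = 1178400/(0.85 × 30.5 × 350) = 129.87 mm.
M_n = T(d − a/2) = 1178.4 kN × (805 − 64.935) mm = 872.09 kN·m.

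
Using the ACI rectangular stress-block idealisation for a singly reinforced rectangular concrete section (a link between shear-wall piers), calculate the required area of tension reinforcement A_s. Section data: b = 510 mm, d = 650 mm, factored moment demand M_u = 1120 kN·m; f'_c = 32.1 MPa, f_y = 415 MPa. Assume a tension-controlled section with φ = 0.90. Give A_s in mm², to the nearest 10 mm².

M_n = M_u/φ = 1120/0.90 = 1244.44 kN·m.
With M_n = 0.85 f'_c a b (d − a/2), solve the quadratic for a:
a = d − √(d² − 2M_n/(0.85 f'_c b)) = 650 − √(650² − 2 × 1244.44×10⁶/(0.85 × 32.1 × 510)) = 156.40 mm.
A_s = 0.85 f'_c a b / f_y = 0.85 × 32.1 × 156.40 × 510 / 415 = 5244.2 mm².

A_s ≈ 5240 mm²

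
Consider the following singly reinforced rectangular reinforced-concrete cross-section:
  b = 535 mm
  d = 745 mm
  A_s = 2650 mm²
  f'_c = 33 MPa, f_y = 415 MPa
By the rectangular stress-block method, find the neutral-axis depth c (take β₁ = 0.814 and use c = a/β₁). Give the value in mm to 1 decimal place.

T = A_s f_y = 2650 × 415 = 1099750 N = 1099.75 kN.
Setting C = 0.85 f'_c a b equal to T: a = 1099750/(0.85 × 33 × 535) = 73.284 mm.
With β₁ = 0.814, c = a/β₁ = 73.284/0.814 = 90.0 mm.

c ≈ 90.0 mm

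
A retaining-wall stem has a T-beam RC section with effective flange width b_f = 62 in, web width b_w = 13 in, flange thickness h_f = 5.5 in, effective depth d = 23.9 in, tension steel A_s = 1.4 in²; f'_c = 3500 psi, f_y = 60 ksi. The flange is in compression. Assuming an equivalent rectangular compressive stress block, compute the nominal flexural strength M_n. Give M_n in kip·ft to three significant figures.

M_n ≈ 166 kip·ft

Tension: T = A_s f_y = 1.4 × 60 = 84 kips.
Try a within the flange: a = T/(0.85 f'_c b_f) = 84/(0.85 × 3.5 × 62) = 0.455 in.
Since a = 0.455 ≤ h_f = 5.5 in, the stress block lies entirely in the flange; analyse as a rectangular beam of width b_f.
M_n = T(d − a/2) = 84 × (23.9 − 0.2275) = 1988.5 kip·in.
M_n = 1988.5/12 = 165.71 kip·ft.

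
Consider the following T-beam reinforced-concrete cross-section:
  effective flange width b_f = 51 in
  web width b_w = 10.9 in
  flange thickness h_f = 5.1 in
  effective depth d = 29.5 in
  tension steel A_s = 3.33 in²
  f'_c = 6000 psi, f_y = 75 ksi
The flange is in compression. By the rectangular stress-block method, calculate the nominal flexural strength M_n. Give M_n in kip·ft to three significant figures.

Tension: T = A_s f_y = 3.33 × 75 = 249.75 kips.
Try a within the flange: a = T/(0.85 f'_c b_f) = 249.75/(0.85 × 6 × 51) = 0.960 in.
Since a = 0.960 ≤ h_f = 5.1 in, the stress block lies entirely in the flange; analyse as a rectangular beam of width b_f.
M_n = T(d − a/2) = 249.75 × (29.5 − 0.48) = 7247.7 kip·in.
M_n = 7247.7/12 = 603.98 kip·ft.

M_n ≈ 604 kip·ft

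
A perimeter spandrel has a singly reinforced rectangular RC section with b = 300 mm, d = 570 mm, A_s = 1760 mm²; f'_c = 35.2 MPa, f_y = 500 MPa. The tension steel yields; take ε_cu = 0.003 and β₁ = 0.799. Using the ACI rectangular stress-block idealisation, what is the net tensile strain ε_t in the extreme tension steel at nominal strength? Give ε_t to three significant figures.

ε_t ≈ 0.0109

a = A_s f_y/(0.85 f'_c b) = 98.04 mm.
β₁ = 0.799, so c = a/β₁ = 98.04/0.799 = 122.70 mm.
From the linear strain diagram with ε_cu = 0.003: ε_t = 0.003 (d − c)/c = 0.003 × (570 − 122.70)/122.70 = 0.0109.
Since ε_t ≥ 0.005, the section is tension-controlled.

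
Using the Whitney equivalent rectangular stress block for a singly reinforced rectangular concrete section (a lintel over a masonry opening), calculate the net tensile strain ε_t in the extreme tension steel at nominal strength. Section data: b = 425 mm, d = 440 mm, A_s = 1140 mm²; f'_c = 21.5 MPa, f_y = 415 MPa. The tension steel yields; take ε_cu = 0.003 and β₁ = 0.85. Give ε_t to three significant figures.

a = A_s f_y/(0.85 f'_c b) = 60.91 mm.
β₁ = 0.85, so c = a/β₁ = 60.91/0.85 = 71.66 mm.
From the linear strain diagram with ε_cu = 0.003: ε_t = 0.003 (d − c)/c = 0.003 × (440 − 71.66)/71.66 = 0.0154.
Since ε_t ≥ 0.005, the section is tension-controlled.

ε_t ≈ 0.0154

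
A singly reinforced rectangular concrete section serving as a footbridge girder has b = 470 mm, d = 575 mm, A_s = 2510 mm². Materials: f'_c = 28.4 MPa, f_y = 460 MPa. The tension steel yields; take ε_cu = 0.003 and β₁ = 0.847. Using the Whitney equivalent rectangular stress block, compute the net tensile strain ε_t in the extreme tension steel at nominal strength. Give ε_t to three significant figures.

ε_t ≈ 0.0114

a = A_s f_y/(0.85 f'_c b) = 101.76 mm.
β₁ = 0.847, so c = a/β₁ = 101.76/0.847 = 120.14 mm.
From the linear strain diagram with ε_cu = 0.003: ε_t = 0.003 (d − c)/c = 0.003 × (575 − 120.14)/120.14 = 0.0114.
Since ε_t ≥ 0.005, the section is tension-controlled.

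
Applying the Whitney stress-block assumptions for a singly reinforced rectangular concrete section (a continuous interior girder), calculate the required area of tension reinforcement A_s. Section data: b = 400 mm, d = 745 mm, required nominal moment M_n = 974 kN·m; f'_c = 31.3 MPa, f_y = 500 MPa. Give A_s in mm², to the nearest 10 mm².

With M_n = 0.85 f'_c a b (d − a/2), solve the quadratic for a:
a = d − √(d² − 2M_n/(0.85 f'_c b)) = 745 − √(745² − 2 × 974×10⁶/(0.85 × 31.3 × 400)) = 135.10 mm.
A_s = 0.85 f'_c a b / f_y = 0.85 × 31.3 × 135.10 × 400 / 500 = 2875.5 mm².

A_s ≈ 2880 mm²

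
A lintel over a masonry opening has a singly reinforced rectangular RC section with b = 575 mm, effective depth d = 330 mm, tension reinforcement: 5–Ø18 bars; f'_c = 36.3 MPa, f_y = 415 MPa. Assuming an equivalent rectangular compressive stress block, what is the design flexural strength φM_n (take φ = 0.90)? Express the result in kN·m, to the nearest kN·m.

A_s = 5 × 254 = 1270 mm².
T = A_s f_y = 1270 × 415 = 527050 N = 527.05 kN.
From C = T: a = T/(0.85 f'_c b) = 527050/(0.85 × 36.3 × 575) = 29.71 mm.
M_n = T(d − a/2) = 527.05 kN × (330 − 14.855) mm = 166.10 kN·m.
φM_n = 0.90 × 166.10 = 149.49 kN·m.

φM_n ≈ 149 kN·m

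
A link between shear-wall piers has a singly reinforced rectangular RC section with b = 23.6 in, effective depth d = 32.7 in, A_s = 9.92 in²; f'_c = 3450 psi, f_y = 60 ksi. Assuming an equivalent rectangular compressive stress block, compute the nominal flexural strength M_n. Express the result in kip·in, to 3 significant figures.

T = A_s f_y = 9.92 × 60 = 595.2 kips.
a = T/(0.85 f'_c b) = 595.2/(0.85 × 3.45 × 23.6) = 8.600 in.
M_n = T(d − a/2) = 595.2 × (32.7 − 4.3) = 16903.7 kip·in.

M_n ≈ 16900 kip·in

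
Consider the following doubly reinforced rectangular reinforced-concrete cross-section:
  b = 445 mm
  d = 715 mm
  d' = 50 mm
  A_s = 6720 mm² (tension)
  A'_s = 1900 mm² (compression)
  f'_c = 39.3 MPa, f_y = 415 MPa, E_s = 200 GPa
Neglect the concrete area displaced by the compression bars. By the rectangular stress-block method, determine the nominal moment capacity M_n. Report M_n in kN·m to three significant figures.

Assume both tension and compression steel yield.
Net tension couple steel: A_s − A'_s = 4820 mm².
a = (A_s − A'_s) f_y / (0.85 f'_c b) = 2000300/(0.85 × 39.3 × 445) = 134.56 mm.
c = a/β₁ = 134.56/0.769 = 174.98 mm; ε'_s = 0.003(c − d')/c = 0.0021 ≥ f_y/E_s = 0.0021, so compression steel does yield.
M_n = (A_s − A'_s) f_y (d − a/2) + A'_s f_y (d − d') = [2000300 × (715 − 67.28) + 788500 × (715 − 50)] × 10⁻⁶ = 1295.63 + 524.35 = 1819.98 kN·m.

M_n ≈ 1820 kN·m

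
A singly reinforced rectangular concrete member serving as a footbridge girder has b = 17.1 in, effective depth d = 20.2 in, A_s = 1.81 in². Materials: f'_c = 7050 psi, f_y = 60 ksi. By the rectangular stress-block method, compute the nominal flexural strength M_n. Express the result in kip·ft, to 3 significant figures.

M_n ≈ 178 kip·ft

T = A_s f_y = 1.81 × 60 = 108.6 kips.
a = T/(0.85 f'_c b) = 108.6/(0.85 × 7.05 × 17.1) = 1.060 in.
M_n = T(d − a/2) = 108.6 × (20.2 − 0.53) = 2136.2 kip·in = 2136.2/12 = 178.02 kip·ft.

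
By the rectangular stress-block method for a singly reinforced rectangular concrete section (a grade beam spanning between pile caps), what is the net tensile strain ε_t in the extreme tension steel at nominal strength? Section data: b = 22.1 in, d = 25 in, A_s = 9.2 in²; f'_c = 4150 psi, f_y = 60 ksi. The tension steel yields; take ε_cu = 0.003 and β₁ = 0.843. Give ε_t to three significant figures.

a = A_s f_y/(0.85 f'_c b) = 7.081 in.
β₁ = 0.843, so c = a/β₁ = 7.081/0.843 = 8.400 in.
From the linear strain diagram with ε_cu = 0.003: ε_t = 0.003 (d − c)/c = 0.003 × (25 − 8.400)/8.400 = 0.00593.
Since ε_t ≥ 0.005, the section is tension-controlled.

ε_t ≈ 0.00593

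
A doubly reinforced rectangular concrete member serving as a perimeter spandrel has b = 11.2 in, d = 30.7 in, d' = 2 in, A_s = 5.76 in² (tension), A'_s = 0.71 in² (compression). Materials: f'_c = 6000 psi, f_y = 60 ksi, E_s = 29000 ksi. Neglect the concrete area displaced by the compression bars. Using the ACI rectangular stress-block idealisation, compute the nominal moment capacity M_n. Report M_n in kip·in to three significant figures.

Assume both steels yield.
a = (A_s − A'_s) f_y/(0.85 f'_c b) = (5.76 − 0.71) × 60/(0.85 × 6 × 11.2) = 5.305 in.
c = a/β₁ = 5.305/0.75 = 7.073 in; ε'_s = 0.003(c − d')/c = 0.0022 ≥ ε_y = 0.0021, so the compression steel yields.
M_n = (A_s − A'_s) f_y (d − a/2) + A'_s f_y (d − d') = 303 × (30.7 − 2.6525) + 42.6 × (30.7 − 2) = 8498.4 + 1222.6 = 9721.0 kip·in.

M_n ≈ 9720 kip·in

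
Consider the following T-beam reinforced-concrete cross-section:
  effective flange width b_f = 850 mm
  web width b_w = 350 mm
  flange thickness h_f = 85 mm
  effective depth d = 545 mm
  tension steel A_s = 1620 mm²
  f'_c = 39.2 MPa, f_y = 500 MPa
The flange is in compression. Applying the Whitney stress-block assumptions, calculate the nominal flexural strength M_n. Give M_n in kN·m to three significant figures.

Tension: T = A_s f_y = 1620 × 500 = 810000 N.
Try a within the flange: a = T/(0.85 f'_c b_f) = 810000/(0.85 × 39.2 × 850) = 28.60 mm.
Since a = 28.60 ≤ h_f = 85 mm, the stress block lies entirely in the flange; analyse as a rectangular beam of width b_f.
M_n = T(d − a/2) = 810000 × (545 − 14.3) = 429.87 × 10⁶ N·mm.
M_n = 429.87 kN·m.

M_n ≈ 430 kN·m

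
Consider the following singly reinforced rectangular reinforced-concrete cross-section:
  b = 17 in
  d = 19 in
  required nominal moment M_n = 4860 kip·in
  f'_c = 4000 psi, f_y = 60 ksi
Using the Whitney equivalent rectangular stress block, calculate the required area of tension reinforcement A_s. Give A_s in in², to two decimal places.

A_s ≈ 4.93 in²

From M_n = 0.85 f'_c a b (d − a/2):
a = d − √(d² − 2M_n/(0.85 f'_c b)) = 19 − √(19² − 2 × 4860/(0.85 × 4 × 17)) = 5.114 in.
A_s = 0.85 f'_c a b / f_y = 0.85 × 4 × 5.114 × 17 / 60 = 4.926 in².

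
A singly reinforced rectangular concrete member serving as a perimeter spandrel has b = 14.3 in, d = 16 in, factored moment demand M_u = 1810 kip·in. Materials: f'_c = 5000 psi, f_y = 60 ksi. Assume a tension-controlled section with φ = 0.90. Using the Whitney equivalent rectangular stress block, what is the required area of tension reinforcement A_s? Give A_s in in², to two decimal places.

A_s ≈ 2.25 in²

M_n = M_u/φ = 1810/0.90 = 2011.11 kip·in.
From M_n = 0.85 f'_c a b (d − a/2):
a = d − √(d² − 2M_n/(0.85 f'_c b)) = 16 − √(16² − 2 × 2011.11/(0.85 × 5 × 14.3)) = 2.223 in.
A_s = 0.85 f'_c a b / f_y = 0.85 × 5 × 2.223 × 14.3 / 60 = 2.252 in².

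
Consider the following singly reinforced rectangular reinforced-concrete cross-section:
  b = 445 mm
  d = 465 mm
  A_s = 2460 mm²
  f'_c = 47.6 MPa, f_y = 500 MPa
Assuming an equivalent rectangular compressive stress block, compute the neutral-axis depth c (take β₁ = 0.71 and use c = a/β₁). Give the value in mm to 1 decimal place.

c ≈ 96.2 mm

T = A_s f_y = 2460 × 500 = 1230000 N = 1230 kN.
Setting C = 0.85 f'_c a b equal to T: a = 1230000/(0.85 × 47.6 × 445) = 68.315 mm.
With β₁ = 0.71, c = a/β₁ = 68.315/0.71 = 96.2 mm.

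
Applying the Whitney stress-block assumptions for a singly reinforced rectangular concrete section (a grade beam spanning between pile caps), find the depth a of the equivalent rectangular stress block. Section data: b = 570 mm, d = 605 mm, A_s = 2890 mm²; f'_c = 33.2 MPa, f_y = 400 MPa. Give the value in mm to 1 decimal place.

a ≈ 71.9 mm

T = A_s f_y = 2890 × 400 = 1156000 N = 1156 kN.
Setting C = 0.85 f'_c a b equal to T: a = 1156000/(0.85 × 33.2 × 570) = 71.9 mm.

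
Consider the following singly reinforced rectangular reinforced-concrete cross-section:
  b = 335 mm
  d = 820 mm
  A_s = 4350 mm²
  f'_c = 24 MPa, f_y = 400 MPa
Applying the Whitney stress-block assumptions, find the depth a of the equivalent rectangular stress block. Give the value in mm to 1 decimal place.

T = A_s f_y = 4350 × 400 = 1740000 N = 1740 kN.
Setting C = 0.85 f'_c a b equal to T: a = 1740000/(0.85 × 24 × 335) = 254.6 mm.

a ≈ 254.6 mm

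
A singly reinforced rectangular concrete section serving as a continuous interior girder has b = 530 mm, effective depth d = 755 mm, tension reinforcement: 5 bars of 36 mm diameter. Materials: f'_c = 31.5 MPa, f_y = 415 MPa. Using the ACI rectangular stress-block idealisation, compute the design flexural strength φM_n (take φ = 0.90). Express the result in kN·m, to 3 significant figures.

A_s = 5 × 1018 = 5090 mm².
T = A_s f_y = 5090 × 415 = 2112350 N = 2112.35 kN.
From C = T: a = T/(0.85 f'_c b) = 2112350/(0.85 × 31.5 × 530) = 148.85 mm.
M_n = T(d − a/2) = 2112.35 kN × (755 − 74.425) mm = 1437.61 kN·m.
φM_n = 0.90 × 1437.61 = 1293.85 kN·m.

φM_n ≈ 1290 kN·m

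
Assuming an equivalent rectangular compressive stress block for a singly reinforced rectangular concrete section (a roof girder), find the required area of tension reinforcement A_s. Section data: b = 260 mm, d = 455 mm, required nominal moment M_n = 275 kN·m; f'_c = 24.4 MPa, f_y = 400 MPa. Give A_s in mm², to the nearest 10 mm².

A_s ≈ 1760 mm²

With M_n = 0.85 f'_c a b (d − a/2), solve the quadratic for a:
a = d − √(d² − 2M_n/(0.85 f'_c b)) = 455 − √(455² − 2 × 275×10⁶/(0.85 × 24.4 × 260)) = 130.92 mm.
A_s = 0.85 f'_c a b / f_y = 0.85 × 24.4 × 130.92 × 260 / 400 = 1764.9 mm².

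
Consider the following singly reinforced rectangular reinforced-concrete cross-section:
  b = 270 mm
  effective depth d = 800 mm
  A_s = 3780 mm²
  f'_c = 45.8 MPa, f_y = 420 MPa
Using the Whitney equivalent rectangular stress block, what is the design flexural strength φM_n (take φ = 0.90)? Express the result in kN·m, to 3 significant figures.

φM_n ≈ 1040 kN·m

T = A_s f_y = 3780 × 420 = 1587600 N = 1587.6 kN.
From C = T: a = T/(0.85 f'_c b) = 1587600/(0.85 × 45.8 × 270) = 151.04 mm.
M_n = T(d − a/2) = 1587.6 kN × (800 − 75.52) mm = 1150.18 kN·m.
φM_n = 0.90 × 1150.18 = 1035.16 kN·m.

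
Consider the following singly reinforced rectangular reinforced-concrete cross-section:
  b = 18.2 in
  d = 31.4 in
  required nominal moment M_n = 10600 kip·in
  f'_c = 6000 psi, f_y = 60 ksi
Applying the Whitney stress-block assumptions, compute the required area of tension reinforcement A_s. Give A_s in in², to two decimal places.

From M_n = 0.85 f'_c a b (d − a/2):
a = d − √(d² − 2M_n/(0.85 f'_c b)) = 31.4 − √(31.4² − 2 × 10600/(0.85 × 6 × 18.2)) = 3.876 in.
A_s = 0.85 f'_c a b / f_y = 0.85 × 6 × 3.876 × 18.2 / 60 = 5.996 in².

A_s ≈ 6.00 in²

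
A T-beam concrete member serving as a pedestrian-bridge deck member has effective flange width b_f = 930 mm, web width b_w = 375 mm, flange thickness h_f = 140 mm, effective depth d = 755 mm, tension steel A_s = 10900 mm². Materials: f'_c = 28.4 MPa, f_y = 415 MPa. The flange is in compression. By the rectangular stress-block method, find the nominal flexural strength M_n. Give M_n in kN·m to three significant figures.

M_n ≈ 2900 kN·m

Tension: T = A_s f_y = 10900 × 415 = 4523500 N.
Try a within the flange: a = T/(0.85 f'_c b_f) = 4523500/(0.85 × 28.4 × 930) = 201.49 mm.
a = 201.49 > h_f = 140 mm: the block extends into the web. Split into flange-overhang and web parts.
C_f = 0.85 f'_c (b_f − b_w) h_f = 0.85 × 28.4 × (930 − 375) × 140 = 1875678 N.
Remaining web compression depth: a_w = (T − C_f)/(0.85 f'_c b_w) = (4523500 − 1875678)/(0.85 × 28.4 × 375) = 292.50 mm.
M_n = C_f(d − h_f/2) + (T − C_f)(d − a_w/2) = 1875678 × (755 − 70) + 2647822 × (755 − 146.25) = 1284.84 + 1611.86 = 2896.70 × 10⁶ N·mm.
M_n = 2896.70 kN·m.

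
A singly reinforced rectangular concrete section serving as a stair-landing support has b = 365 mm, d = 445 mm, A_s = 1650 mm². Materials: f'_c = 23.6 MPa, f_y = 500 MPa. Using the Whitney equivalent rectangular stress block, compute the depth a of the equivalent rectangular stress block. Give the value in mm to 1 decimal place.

T = A_s f_y = 1650 × 500 = 825000 N = 825 kN.
Setting C = 0.85 f'_c a b equal to T: a = 825000/(0.85 × 23.6 × 365) = 112.7 mm.

a ≈ 112.7 mm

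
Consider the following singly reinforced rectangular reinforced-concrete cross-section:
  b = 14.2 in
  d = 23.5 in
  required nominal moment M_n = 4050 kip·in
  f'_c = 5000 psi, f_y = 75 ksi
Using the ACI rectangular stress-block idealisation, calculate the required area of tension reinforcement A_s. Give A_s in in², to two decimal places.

A_s ≈ 2.46 in²

From M_n = 0.85 f'_c a b (d − a/2):
a = d − √(d² − 2M_n/(0.85 f'_c b)) = 23.5 − √(23.5² − 2 × 4050/(0.85 × 5 × 14.2)) = 3.054 in.
A_s = 0.85 f'_c a b / f_y = 0.85 × 5 × 3.054 × 14.2 / 75 = 2.457 in².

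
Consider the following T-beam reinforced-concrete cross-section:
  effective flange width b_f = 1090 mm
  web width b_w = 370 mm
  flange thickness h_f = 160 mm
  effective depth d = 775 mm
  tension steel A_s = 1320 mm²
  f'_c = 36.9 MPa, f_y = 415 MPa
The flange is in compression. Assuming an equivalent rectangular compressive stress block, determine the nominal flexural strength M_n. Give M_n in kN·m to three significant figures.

Tension: T = A_s f_y = 1320 × 415 = 547800 N.
Try a within the flange: a = T/(0.85 f'_c b_f) = 547800/(0.85 × 36.9 × 1090) = 16.02 mm.
Since a = 16.02 ≤ h_f = 160 mm, the stress block lies entirely in the flange; analyse as a rectangular beam of width b_f.
M_n = T(d − a/2) = 547800 × (775 − 8.01) = 420.16 × 10⁶ N·mm.
M_n = 420.16 kN·m.

M_n ≈ 420 kN·m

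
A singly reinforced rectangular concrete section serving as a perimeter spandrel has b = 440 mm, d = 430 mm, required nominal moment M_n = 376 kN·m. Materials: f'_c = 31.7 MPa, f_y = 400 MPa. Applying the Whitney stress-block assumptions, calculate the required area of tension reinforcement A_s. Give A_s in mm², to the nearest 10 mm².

A_s ≈ 2410 mm²

With M_n = 0.85 f'_c a b (d − a/2), solve the quadratic for a:
a = d − √(d² − 2M_n/(0.85 f'_c b)) = 430 − √(430² − 2 × 376×10⁶/(0.85 × 31.7 × 440)) = 81.47 mm.
A_s = 0.85 f'_c a b / f_y = 0.85 × 31.7 × 81.47 × 440 / 400 = 2414.7 mm².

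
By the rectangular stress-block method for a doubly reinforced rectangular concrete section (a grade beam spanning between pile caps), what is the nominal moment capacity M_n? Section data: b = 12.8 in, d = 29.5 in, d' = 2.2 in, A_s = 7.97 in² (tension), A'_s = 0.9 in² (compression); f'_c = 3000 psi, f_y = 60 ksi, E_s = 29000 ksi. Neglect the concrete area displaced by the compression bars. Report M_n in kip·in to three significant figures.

Assume both steels yield.
a = (A_s − A'_s) f_y/(0.85 f'_c b) = (7.97 − 0.9) × 60/(0.85 × 3 × 12.8) = 12.996 in.
c = a/β₁ = 12.996/0.85 = 15.289 in; ε'_s = 0.003(c − d')/c = 0.0026 ≥ ε_y = 0.0021, so the compression steel yields.
M_n = (A_s − A'_s) f_y (d − a/2) + A'_s f_y (d − d') = 424.2 × (29.5 − 6.498) + 54 × (29.5 − 2.2) = 9757.4 + 1474.2 = 11231.6 kip·in.

M_n ≈ 11200 kip·in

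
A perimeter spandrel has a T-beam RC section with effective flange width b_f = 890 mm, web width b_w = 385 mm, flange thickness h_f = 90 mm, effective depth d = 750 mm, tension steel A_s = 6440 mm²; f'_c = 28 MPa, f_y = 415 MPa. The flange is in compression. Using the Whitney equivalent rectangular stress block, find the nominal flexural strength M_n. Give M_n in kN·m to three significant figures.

M_n ≈ 1820 kN·m

Tension: T = A_s f_y = 6440 × 415 = 2672600 N.
Try a within the flange: a = T/(0.85 f'_c b_f) = 2672600/(0.85 × 28 × 890) = 126.17 mm.
a = 126.17 > h_f = 90 mm: the block extends into the web. Split into flange-overhang and web parts.
C_f = 0.85 f'_c (b_f − b_w) h_f = 0.85 × 28 × (890 − 385) × 90 = 1081710 N.
Remaining web compression depth: a_w = (T − C_f)/(0.85 f'_c b_w) = (2672600 − 1081710)/(0.85 × 28 × 385) = 173.62 mm.
M_n = C_f(d − h_f/2) + (T − C_f)(d − a_w/2) = 1081710 × (750 − 45) + 1590890 × (750 − 86.81) = 762.61 + 1055.06 = 1817.67 × 10⁶ N·mm.
M_n = 1817.67 kN·m.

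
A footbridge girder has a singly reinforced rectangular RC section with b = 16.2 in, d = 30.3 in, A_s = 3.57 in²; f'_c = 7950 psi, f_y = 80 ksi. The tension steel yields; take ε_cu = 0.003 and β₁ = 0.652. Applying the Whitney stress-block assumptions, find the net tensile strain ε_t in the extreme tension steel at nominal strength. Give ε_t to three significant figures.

a = A_s f_y/(0.85 f'_c b) = 2.609 in.
β₁ = 0.652, so c = a/β₁ = 2.609/0.652 = 4.002 in.
From the linear strain diagram with ε_cu = 0.003: ε_t = 0.003 (d − c)/c = 0.003 × (30.3 − 4.002)/4.002 = 0.0197.
Since ε_t ≥ 0.005, the section is tension-controlled.

ε_t ≈ 0.0197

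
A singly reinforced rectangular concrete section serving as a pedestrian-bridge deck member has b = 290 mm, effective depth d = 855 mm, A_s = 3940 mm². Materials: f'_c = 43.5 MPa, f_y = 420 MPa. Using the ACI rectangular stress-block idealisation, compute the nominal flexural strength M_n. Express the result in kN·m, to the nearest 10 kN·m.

M_n ≈ 1290 kN·m

T = A_s f_y = 3940 × 420 = 1654800 N = 1654.8 kN.
From C = T: a = T/(0.85 f'_c b) = 1654800/(0.85 × 43.5 × 290) = 154.33 mm.
M_n = T(d − a/2) = 1654.8 kN × (855 − 77.165) mm = 1287.16 kN·m.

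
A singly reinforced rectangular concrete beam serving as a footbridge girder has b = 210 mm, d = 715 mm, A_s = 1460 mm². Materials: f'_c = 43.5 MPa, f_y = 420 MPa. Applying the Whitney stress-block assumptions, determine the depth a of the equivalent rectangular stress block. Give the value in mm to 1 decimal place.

a ≈ 79.0 mm

T = A_s f_y = 1460 × 420 = 613200 N = 613.2 kN.
Setting C = 0.85 f'_c a b equal to T: a = 613200/(0.85 × 43.5 × 210) = 79.0 mm.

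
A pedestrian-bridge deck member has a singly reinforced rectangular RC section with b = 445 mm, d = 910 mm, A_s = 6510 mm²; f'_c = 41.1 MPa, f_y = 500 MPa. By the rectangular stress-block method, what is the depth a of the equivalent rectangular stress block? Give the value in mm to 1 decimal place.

a ≈ 209.4 mm

T = A_s f_y = 6510 × 500 = 3255000 N = 3255 kN.
Setting C = 0.85 f'_c a b equal to T: a = 3255000/(0.85 × 41.1 × 445) = 209.4 mm.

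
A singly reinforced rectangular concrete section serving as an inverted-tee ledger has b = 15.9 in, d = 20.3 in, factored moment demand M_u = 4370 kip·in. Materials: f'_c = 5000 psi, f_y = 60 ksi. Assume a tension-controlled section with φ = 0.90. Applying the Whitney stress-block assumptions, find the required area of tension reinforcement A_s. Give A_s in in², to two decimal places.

A_s ≈ 4.41 in²

M_n = M_u/φ = 4370/0.90 = 4855.56 kip·in.
From M_n = 0.85 f'_c a b (d − a/2):
a = d − √(d² − 2M_n/(0.85 f'_c b)) = 20.3 − √(20.3² − 2 × 4855.56/(0.85 × 5 × 15.9)) = 3.918 in.
A_s = 0.85 f'_c a b / f_y = 0.85 × 5 × 3.918 × 15.9 / 60 = 4.413 in².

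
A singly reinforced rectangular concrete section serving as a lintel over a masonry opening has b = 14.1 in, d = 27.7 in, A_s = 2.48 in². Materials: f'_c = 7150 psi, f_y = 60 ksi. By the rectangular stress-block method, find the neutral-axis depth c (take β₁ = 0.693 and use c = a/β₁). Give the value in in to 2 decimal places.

c ≈ 2.51 in

T = A_s f_y = 2.48 × 60 = 148.8 kips.
a = T/(0.85 f'_c b) = 148.8/(0.85 × 7.15 × 14.1) = 1.7364 in.
With β₁ = 0.693, c = a/β₁ = 1.7364/0.693 = 2.51 in.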